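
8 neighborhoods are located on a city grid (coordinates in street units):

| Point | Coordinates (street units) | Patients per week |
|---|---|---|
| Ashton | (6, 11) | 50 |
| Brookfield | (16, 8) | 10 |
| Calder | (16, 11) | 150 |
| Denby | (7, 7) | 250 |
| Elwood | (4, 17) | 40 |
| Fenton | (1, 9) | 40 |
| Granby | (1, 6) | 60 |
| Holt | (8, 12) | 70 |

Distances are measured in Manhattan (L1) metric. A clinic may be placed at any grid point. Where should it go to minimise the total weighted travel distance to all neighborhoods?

Manhattan distance separates: Σwᵢ(|x−xᵢ|+|y−yᵢ|) = Σwᵢ|x−xᵢ| + Σwᵢ|y−yᵢ|, so x and y are optimised independently as 1-D weighted medians.
Total weight W = 670; half = 335.
x-coordinate, sorted with cumulative weight:
  x=1 (Fenton, w=40) cum 40
  x=1 (Granby, w=60) cum 100
  x=4 (Elwood, w=40) cum 140
  x=6 (Ashton, w=50) cum 190
  x=7 (Denby, w=250) cum 440  ← median
  x=8 (Holt, w=70) cum 510
  x=16 (Brookfield, w=10) cum 520
  x=16 (Calder, w=150) cum 670
⇒ x* = 7
y-coordinate, sorted with cumulative weight:
  y=6 (Granby, w=60) cum 60
  y=7 (Denby, w=250) cum 310
  y=8 (Brookfield, w=10) cum 320
  y=9 (Fenton, w=40) cum 360  ← median
  y=11 (Ashton, w=50) cum 410
  y=11 (Calder, w=150) cum 560
  y=12 (Holt, w=70) cum 630
  y=17 (Elwood, w=40) cum 670
⇒ y* = 9

(7, 9)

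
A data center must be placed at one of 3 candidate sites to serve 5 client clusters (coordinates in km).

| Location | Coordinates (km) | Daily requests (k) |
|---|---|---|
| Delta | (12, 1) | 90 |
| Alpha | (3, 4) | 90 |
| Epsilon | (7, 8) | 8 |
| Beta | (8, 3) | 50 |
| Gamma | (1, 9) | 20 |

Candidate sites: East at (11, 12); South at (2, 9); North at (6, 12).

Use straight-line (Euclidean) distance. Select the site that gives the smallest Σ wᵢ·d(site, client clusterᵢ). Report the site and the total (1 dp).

South, total 2096.5 km

Total weighted distance at each candidate:
  East (11, 12): total = 2740.7
  South (2, 9): total = 2096.5
  North (6, 12): total = 2507.2
Minimum is at South with total 2096.5 km.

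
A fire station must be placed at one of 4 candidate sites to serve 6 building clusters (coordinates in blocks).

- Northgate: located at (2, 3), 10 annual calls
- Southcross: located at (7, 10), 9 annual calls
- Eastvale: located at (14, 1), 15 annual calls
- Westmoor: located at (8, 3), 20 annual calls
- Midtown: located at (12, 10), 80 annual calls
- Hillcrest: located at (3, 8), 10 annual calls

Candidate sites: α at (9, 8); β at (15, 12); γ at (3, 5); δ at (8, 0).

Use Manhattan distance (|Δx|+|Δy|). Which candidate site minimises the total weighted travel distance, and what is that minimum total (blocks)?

Total weighted distance at each candidate:
  α (9, 8): total = 916
  β (15, 12): total = 1370
  γ (3, 5): total = 1626
  δ (8, 0): total = 1604
Minimum is at α with total 916 blocks.

α, total 916 blocks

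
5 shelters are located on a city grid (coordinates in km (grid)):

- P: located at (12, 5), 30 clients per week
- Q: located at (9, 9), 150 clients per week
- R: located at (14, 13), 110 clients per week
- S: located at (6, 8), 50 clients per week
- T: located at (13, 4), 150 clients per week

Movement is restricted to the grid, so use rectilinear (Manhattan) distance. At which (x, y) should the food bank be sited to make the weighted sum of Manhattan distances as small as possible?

Manhattan distance separates: Σwᵢ(|x−xᵢ|+|y−yᵢ|) = Σwᵢ|x−xᵢ| + Σwᵢ|y−yᵢ|, so x and y are optimised independently as 1-D weighted medians.
Total weight W = 490; half = 245.
x-coordinate, sorted with cumulative weight:
  x=6 (S, w=50) cum 50
  x=9 (Q, w=150) cum 200
  x=12 (P, w=30) cum 230
  x=13 (T, w=150) cum 380  ← median
  x=14 (R, w=110) cum 490
⇒ x* = 13
y-coordinate, sorted with cumulative weight:
  y=4 (T, w=150) cum 150
  y=5 (P, w=30) cum 180
  y=8 (S, w=50) cum 230
  y=9 (Q, w=150) cum 380  ← median
  y=13 (R, w=110) cum 490
⇒ y* = 9

(13, 9)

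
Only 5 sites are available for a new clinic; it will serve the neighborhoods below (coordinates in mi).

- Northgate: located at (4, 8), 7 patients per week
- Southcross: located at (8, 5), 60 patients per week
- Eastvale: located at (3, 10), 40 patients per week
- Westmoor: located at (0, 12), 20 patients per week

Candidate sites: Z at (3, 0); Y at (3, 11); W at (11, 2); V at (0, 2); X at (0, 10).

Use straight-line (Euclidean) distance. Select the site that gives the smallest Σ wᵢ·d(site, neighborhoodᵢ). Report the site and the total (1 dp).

Total weighted distance at each candidate:
  Z (3, 0): total = 1128.1
  Y (3, 11): total = 594.0
  W (11, 2): total = 1069.0
  V (0, 2): total = 1104.9
  X (0, 10): total = 757.3
Minimum is at Y with total 594.0 mi.

Y, total 594.0 mi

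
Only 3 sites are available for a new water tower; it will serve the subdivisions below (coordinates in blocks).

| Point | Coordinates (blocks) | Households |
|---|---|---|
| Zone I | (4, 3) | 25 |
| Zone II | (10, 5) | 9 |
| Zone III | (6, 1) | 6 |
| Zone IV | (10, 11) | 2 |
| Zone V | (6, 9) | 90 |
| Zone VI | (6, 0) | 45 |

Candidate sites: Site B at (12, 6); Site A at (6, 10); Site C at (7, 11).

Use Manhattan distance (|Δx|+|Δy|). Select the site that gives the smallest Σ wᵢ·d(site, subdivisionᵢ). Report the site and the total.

Total weighted distance at each candidate:
  Site B (12, 6): total = 1732
  Site A (6, 10): total = 910
  Site C (7, 11): total = 1238
Minimum is at Site A with total 910 blocks.

Site A, total 910 blocks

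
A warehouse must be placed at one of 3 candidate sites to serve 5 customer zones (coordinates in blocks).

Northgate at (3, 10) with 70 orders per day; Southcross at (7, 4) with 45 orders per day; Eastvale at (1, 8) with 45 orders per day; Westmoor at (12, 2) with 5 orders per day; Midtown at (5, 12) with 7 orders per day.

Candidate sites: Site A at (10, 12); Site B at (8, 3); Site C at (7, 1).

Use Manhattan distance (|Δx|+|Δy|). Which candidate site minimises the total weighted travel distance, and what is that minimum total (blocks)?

Site B, total 1579 blocks

Total weighted distance at each candidate:
  Site A (10, 12): total = 1805
  Site B (8, 3): total = 1579
  Site C (7, 1): total = 1751
Minimum is at Site B with total 1579 blocks.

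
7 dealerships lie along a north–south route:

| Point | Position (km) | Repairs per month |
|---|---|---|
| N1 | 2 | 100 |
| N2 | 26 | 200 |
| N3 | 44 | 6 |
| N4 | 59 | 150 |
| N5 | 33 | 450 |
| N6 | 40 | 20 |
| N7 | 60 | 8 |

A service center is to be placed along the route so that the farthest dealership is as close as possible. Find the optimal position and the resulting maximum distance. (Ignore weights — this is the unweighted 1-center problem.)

location 31, max distance 29

The 1-center on a line is the midpoint of the two extreme points: leftmost at 2, rightmost at 60.
Optimal location = (2 + 60)/2 = 31; maximum distance = (60 − 2)/2 = 29.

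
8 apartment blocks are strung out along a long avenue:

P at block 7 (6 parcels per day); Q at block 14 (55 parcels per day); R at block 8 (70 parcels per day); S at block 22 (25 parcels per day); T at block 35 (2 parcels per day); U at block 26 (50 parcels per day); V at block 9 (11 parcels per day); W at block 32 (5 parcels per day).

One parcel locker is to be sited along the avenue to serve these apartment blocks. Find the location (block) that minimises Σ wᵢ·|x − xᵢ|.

x = 14

For a sum of weighted absolute distances on a line, the optimum is the weighted median (not the mean). Total weight W = 224; half-weight = 112.
Sort by position and accumulate weight:
  block 7 (P, w=6) → cum 6
  block 8 (R, w=70) → cum 76
  block 9 (V, w=11) → cum 87
  block 14 (Q, w=55) → cum 142  ≥ 112 → median here
  block 22 (S, w=25) → cum 167
  block 26 (U, w=50) → cum 217
  block 32 (W, w=5) → cum 222
  block 35 (T, w=2) → cum 224
Optimal location: block 14.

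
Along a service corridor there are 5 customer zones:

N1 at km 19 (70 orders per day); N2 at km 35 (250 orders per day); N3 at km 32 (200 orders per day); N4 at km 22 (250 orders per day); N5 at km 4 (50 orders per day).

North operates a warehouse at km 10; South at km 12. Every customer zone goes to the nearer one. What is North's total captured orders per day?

50

The indifferent point is the midpoint (10+12)/2 = 11; customer zones left of it (closer to North at 10) go to North, those right go to South.
  N5 at 4 (w=50) → North
  N1 at 19 (w=70) → South
  N4 at 22 (w=250) → South
  N3 at 32 (w=200) → South
  N2 at 35 (w=250) → South
North captures 50; South captures 770.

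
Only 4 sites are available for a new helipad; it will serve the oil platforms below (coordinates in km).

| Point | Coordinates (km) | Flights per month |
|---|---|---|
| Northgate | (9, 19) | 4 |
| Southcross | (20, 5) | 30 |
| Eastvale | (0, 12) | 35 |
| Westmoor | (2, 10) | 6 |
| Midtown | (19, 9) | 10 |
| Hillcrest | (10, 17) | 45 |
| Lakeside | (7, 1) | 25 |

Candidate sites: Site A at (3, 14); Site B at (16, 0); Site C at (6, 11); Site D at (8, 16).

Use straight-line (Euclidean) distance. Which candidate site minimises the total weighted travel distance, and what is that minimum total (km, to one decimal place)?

Site C, total 1436.0 km

Total weighted distance at each candidate:
  Site A (3, 14): total = 1609.6
  Site B (16, 0): total = 2208.8
  Site C (6, 11): total = 1436.0
  Site D (8, 16): total = 1471.8
Minimum is at Site C with total 1436.0 km.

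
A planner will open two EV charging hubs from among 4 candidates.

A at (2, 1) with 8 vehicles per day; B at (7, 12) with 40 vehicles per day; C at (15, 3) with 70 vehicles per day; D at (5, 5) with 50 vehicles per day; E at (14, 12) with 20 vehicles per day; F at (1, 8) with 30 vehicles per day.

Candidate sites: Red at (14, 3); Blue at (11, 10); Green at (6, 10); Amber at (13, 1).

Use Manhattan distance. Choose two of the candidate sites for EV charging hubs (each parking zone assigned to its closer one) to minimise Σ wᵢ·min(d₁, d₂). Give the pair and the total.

Evaluate every pair (each demand assigned to the nearer of the two):
  {Red, Green}: total = 984
  {Green, Amber}: total = 1198
  {Red, Blue}: total = 1432
  {Blue, Green}: total = 1604
  {Blue, Amber}: total = 1618
  {Red, Amber}: total = 2068
Best pair: {Red, Green} with total 984.

{Red, Green}, total 984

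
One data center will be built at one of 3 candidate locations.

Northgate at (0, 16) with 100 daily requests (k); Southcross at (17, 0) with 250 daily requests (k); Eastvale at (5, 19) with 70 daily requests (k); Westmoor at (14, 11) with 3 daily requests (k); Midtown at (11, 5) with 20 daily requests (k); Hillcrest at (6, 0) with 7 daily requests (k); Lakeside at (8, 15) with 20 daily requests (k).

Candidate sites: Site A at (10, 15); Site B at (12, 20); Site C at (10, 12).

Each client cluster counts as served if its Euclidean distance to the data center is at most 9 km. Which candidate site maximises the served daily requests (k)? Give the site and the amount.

Coverage radius r = 9 km; a point is covered iff (Δx)²+(Δy)² ≤ 9² = 81.
  Site A (10, 15): covers {Eastvale, Westmoor, Lakeside} → 93
  Site B (12, 20): covers {Eastvale, Lakeside} → 90
  Site C (10, 12): covers {Eastvale, Westmoor, Midtown, Lakeside} → 113
Maximum coverage at Site C: 113 daily requests (k).

Site C, covering 113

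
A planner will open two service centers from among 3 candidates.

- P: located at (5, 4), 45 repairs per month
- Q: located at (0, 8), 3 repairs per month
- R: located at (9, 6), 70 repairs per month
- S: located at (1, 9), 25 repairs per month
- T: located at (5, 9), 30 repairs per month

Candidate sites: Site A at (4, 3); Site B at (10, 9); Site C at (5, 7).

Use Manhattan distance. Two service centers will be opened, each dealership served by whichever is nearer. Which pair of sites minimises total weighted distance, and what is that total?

Evaluate every pair (each demand assigned to the nearer of the two):
  {Site B, Site C}: total = 643
  {Site A, Site C}: total = 668
  {Site A, Site B}: total = 772
Best pair: {Site B, Site C} with total 643.

{Site B, Site C}, total 643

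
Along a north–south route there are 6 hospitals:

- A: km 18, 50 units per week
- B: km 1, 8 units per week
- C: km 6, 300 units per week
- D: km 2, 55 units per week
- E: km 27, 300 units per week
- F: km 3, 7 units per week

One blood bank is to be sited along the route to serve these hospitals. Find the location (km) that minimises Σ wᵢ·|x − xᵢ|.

x = 6

For a sum of weighted absolute distances on a line, the optimum is the weighted median (not the mean). Total weight W = 720; half-weight = 360.
Sort by position and accumulate weight:
  km 1 (B, w=8) → cum 8
  km 2 (D, w=55) → cum 63
  km 3 (F, w=7) → cum 70
  km 6 (C, w=300) → cum 370  ≥ 360 → median here
  km 18 (A, w=50) → cum 420
  km 27 (E, w=300) → cum 720
Optimal location: km 6.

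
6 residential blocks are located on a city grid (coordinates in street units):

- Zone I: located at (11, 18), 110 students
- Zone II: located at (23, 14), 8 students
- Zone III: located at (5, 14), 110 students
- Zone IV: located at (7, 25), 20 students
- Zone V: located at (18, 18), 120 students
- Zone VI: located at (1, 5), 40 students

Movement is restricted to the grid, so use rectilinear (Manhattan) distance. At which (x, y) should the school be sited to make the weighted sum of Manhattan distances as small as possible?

Manhattan distance separates: Σwᵢ(|x−xᵢ|+|y−yᵢ|) = Σwᵢ|x−xᵢ| + Σwᵢ|y−yᵢ|, so x and y are optimised independently as 1-D weighted medians.
Total weight W = 408; half = 204.
x-coordinate, sorted with cumulative weight:
  x=1 (Zone VI, w=40) cum 40
  x=5 (Zone III, w=110) cum 150
  x=7 (Zone IV, w=20) cum 170
  x=11 (Zone I, w=110) cum 280  ← median
  x=18 (Zone V, w=120) cum 400
  x=23 (Zone II, w=8) cum 408
⇒ x* = 11
y-coordinate, sorted with cumulative weight:
  y=5 (Zone VI, w=40) cum 40
  y=14 (Zone II, w=8) cum 48
  y=14 (Zone III, w=110) cum 158
  y=18 (Zone I, w=110) cum 268  ← median
  y=18 (Zone V, w=120) cum 388
  y=25 (Zone IV, w=20) cum 408
⇒ y* = 18

(11, 18)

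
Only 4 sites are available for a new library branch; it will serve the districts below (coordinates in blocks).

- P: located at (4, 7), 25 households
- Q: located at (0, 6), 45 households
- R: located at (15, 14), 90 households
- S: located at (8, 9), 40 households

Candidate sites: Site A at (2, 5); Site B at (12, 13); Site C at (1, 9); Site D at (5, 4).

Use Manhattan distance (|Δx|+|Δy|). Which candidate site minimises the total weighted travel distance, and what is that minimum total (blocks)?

Site B, total 1885 blocks

Total weighted distance at each candidate:
  Site A (2, 5): total = 2615
  Site B (12, 13): total = 1885
  Site C (1, 9): total = 2295
  Site D (5, 4): total = 2535
Minimum is at Site B with total 1885 blocks.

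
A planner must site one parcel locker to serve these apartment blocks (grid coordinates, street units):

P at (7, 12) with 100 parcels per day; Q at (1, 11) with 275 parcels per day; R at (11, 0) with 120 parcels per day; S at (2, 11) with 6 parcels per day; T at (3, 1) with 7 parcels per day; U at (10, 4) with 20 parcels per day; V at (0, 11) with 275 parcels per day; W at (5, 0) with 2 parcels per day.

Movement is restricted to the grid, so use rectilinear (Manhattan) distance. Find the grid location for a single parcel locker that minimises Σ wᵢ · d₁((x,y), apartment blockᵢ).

(1, 11)

Manhattan distance separates: Σwᵢ(|x−xᵢ|+|y−yᵢ|) = Σwᵢ|x−xᵢ| + Σwᵢ|y−yᵢ|, so x and y are optimised independently as 1-D weighted medians.
Total weight W = 805; half = 402.5.
x-coordinate, sorted with cumulative weight:
  x=0 (V, w=275) cum 275
  x=1 (Q, w=275) cum 550  ← median
  x=2 (S, w=6) cum 556
  x=3 (T, w=7) cum 563
  x=5 (W, w=2) cum 565
  x=7 (P, w=100) cum 665
  x=10 (U, w=20) cum 685
  x=11 (R, w=120) cum 805
⇒ x* = 1
y-coordinate, sorted with cumulative weight:
  y=0 (R, w=120) cum 120
  y=0 (W, w=2) cum 122
  y=1 (T, w=7) cum 129
  y=4 (U, w=20) cum 149
  y=11 (Q, w=275) cum 424  ← median
  y=11 (S, w=6) cum 430
  y=11 (V, w=275) cum 705
  y=12 (P, w=100) cum 805
⇒ y* = 11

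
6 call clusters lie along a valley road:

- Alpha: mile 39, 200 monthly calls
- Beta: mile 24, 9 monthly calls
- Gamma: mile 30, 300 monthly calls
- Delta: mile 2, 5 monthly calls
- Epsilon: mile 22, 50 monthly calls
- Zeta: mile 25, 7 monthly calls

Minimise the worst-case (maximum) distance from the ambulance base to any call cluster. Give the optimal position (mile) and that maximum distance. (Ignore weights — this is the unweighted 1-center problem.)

The 1-center on a line is the midpoint of the two extreme points: leftmost at 2, rightmost at 39.
Optimal location = (2 + 39)/2 = 20.5; maximum distance = (39 − 2)/2 = 18.5.

location 20.5, max distance 18.5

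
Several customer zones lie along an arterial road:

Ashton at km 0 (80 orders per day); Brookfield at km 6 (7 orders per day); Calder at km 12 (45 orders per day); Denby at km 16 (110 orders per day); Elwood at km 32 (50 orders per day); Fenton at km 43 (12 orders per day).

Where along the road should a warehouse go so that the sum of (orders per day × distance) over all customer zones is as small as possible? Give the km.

x = 16

For a sum of weighted absolute distances on a line, the optimum is the weighted median (not the mean). Total weight W = 304; half-weight = 152.
Sort by position and accumulate weight:
  km 0 (Ashton, w=80) → cum 80
  km 6 (Brookfield, w=7) → cum 87
  km 12 (Calder, w=45) → cum 132
  km 16 (Denby, w=110) → cum 242  ≥ 152 → median here
  km 32 (Elwood, w=50) → cum 292
  km 43 (Fenton, w=12) → cum 304
Optimal location: km 16.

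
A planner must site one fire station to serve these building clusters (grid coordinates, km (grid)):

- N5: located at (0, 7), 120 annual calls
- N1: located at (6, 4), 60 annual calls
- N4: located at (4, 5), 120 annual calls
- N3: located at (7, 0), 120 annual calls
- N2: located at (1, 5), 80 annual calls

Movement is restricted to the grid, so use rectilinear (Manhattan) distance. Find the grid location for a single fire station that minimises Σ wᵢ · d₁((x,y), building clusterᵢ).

(4, 5)

Manhattan distance separates: Σwᵢ(|x−xᵢ|+|y−yᵢ|) = Σwᵢ|x−xᵢ| + Σwᵢ|y−yᵢ|, so x and y are optimised independently as 1-D weighted medians.
Total weight W = 500; half = 250.
x-coordinate, sorted with cumulative weight:
  x=0 (N5, w=120) cum 120
  x=1 (N2, w=80) cum 200
  x=4 (N4, w=120) cum 320  ← median
  x=6 (N1, w=60) cum 380
  x=7 (N3, w=120) cum 500
⇒ x* = 4
y-coordinate, sorted with cumulative weight:
  y=0 (N3, w=120) cum 120
  y=4 (N1, w=60) cum 180
  y=5 (N4, w=120) cum 300  ← median
  y=5 (N2, w=80) cum 380
  y=7 (N5, w=120) cum 500
⇒ y* = 5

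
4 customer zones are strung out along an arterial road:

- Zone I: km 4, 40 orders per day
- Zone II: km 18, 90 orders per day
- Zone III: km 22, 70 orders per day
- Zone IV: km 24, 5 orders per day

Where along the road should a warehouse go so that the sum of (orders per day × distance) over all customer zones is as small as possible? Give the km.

For a sum of weighted absolute distances on a line, the optimum is the weighted median (not the mean). Total weight W = 205; half-weight = 102.5.
Sort by position and accumulate weight:
  km 4 (Zone I, w=40) → cum 40
  km 18 (Zone II, w=90) → cum 130  ≥ 102.5 → median here
  km 22 (Zone III, w=70) → cum 200
  km 24 (Zone IV, w=5) → cum 205
Optimal location: km 18.

x = 18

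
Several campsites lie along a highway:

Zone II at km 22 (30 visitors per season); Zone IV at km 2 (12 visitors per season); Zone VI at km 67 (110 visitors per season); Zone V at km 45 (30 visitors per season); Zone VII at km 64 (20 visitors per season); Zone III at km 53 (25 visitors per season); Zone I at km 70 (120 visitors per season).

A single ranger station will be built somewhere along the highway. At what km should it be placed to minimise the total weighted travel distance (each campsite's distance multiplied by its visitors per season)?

For a sum of weighted absolute distances on a line, the optimum is the weighted median (not the mean). Total weight W = 347; half-weight = 173.5.
Sort by position and accumulate weight:
  km 2 (Zone IV, w=12) → cum 12
  km 22 (Zone II, w=30) → cum 42
  km 45 (Zone V, w=30) → cum 72
  km 53 (Zone III, w=25) → cum 97
  km 64 (Zone VII, w=20) → cum 117
  km 67 (Zone VI, w=110) → cum 227  ≥ 173.5 → median here
  km 70 (Zone I, w=120) → cum 347
Optimal location: km 67.

x = 67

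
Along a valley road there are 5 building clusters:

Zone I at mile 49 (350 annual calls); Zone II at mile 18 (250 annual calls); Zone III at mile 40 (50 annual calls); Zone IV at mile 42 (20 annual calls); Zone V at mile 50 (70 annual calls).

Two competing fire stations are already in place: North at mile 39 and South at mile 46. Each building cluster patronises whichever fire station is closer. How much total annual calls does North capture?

The indifferent point is the midpoint (39+46)/2 = 42.5; building clusters left of it (closer to North at 39) go to North, those right go to South.
  Zone II at 18 (w=250) → North
  Zone III at 40 (w=50) → North
  Zone IV at 42 (w=20) → North
  Zone I at 49 (w=350) → South
  Zone V at 50 (w=70) → South
North captures 320; South captures 420.

320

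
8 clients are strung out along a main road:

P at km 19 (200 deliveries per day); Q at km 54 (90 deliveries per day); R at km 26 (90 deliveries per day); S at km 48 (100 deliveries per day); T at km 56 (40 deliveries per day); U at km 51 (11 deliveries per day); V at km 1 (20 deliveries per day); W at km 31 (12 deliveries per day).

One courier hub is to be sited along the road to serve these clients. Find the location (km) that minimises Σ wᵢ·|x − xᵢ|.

x = 26

For a sum of weighted absolute distances on a line, the optimum is the weighted median (not the mean). Total weight W = 563; half-weight = 281.5.
Sort by position and accumulate weight:
  km 1 (V, w=20) → cum 20
  km 19 (P, w=200) → cum 220
  km 26 (R, w=90) → cum 310  ≥ 281.5 → median here
  km 31 (W, w=12) → cum 322
  km 48 (S, w=100) → cum 422
  km 51 (U, w=11) → cum 433
  km 54 (Q, w=90) → cum 523
  km 56 (T, w=40) → cum 563
Optimal location: km 26.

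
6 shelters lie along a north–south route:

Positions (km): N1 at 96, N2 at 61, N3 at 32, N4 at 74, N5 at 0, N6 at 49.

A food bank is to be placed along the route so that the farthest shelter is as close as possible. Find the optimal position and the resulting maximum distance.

location 48, max distance 48

The 1-center on a line is the midpoint of the two extreme points: leftmost at 0, rightmost at 96.
Optimal location = (0 + 96)/2 = 48; maximum distance = (96 − 0)/2 = 48.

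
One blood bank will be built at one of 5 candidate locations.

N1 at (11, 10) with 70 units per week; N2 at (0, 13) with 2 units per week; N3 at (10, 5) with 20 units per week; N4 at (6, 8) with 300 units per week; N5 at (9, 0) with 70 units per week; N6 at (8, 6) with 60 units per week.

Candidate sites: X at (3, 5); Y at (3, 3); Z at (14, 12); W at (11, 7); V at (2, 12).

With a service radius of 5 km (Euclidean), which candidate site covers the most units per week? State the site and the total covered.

Coverage radius r = 5 km; a point is covered iff (Δx)²+(Δy)² ≤ 5² = 25.
  X (3, 5): covers {N4} → 300
  Y (3, 3): covers {none} → 0
  Z (14, 12): covers {N1} → 70
  W (11, 7): covers {N1, N3, N6} → 150
  V (2, 12): covers {N2} → 2
Maximum coverage at X: 300 units per week.

X, covering 300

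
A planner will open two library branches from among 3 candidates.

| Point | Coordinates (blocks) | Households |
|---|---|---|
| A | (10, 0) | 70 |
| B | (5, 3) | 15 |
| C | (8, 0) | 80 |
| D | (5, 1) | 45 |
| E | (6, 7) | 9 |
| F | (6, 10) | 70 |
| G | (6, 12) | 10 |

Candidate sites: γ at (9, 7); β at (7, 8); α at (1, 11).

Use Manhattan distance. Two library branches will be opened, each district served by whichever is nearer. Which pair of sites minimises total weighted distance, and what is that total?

{γ, β}, total 1988

Evaluate every pair (each demand assigned to the nearer of the two):
  {γ, β}: total = 1988
  {γ, α}: total = 2277
  {β, α}: total = 2278
Best pair: {γ, β} with total 1988.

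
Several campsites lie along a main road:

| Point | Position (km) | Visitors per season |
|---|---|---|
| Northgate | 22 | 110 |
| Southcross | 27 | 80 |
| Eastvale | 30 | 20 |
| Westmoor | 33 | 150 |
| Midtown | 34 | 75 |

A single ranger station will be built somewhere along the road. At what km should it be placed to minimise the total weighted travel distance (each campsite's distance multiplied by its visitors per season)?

For a sum of weighted absolute distances on a line, the optimum is the weighted median (not the mean). Total weight W = 435; half-weight = 217.5.
Sort by position and accumulate weight:
  km 22 (Northgate, w=110) → cum 110
  km 27 (Southcross, w=80) → cum 190
  km 30 (Eastvale, w=20) → cum 210
  km 33 (Westmoor, w=150) → cum 360  ≥ 217.5 → median here
  km 34 (Midtown, w=75) → cum 435
Optimal location: km 33.

x = 33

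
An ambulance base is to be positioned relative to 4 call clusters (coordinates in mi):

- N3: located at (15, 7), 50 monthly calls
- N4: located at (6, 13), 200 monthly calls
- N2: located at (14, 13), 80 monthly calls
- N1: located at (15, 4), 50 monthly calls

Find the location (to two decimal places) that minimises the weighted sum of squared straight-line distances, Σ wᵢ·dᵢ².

The minimiser of Σwᵢ‖p−pᵢ‖² is the weighted centroid p* = (Σwᵢpᵢ)/(Σwᵢ).
Σwᵢ = 380.
Σwᵢxᵢ = 50·15 + 200·6 + 80·14 + 50·15 = 3820.
Σwᵢyᵢ = 50·7 + 200·13 + 80·13 + 50·4 = 4190.
x* = 3820/380 = 10.05, y* = 4190/380 = 11.03.

(10.05, 11.03)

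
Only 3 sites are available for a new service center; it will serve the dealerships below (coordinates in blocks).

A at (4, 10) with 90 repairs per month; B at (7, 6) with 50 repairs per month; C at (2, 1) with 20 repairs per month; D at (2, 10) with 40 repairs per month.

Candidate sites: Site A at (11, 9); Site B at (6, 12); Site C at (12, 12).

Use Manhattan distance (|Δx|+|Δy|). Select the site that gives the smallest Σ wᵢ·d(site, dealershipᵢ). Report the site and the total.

Total weighted distance at each candidate:
  Site A (11, 9): total = 1810
  Site B (6, 12): total = 1250
  Site C (12, 12): total = 2350
Minimum is at Site B with total 1250 blocks.

Site B, total 1250 blocks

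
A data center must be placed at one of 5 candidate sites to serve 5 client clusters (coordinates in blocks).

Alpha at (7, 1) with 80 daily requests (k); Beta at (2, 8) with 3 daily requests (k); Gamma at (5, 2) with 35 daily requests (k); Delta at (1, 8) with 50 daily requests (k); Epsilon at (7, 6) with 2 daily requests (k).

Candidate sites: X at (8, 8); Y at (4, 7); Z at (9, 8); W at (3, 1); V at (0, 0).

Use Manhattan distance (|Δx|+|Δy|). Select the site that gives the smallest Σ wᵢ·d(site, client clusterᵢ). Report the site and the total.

W, total 917 blocks

Total weighted distance at each candidate:
  X (8, 8): total = 1329
  Y (4, 7): total = 1147
  Z (9, 8): total = 1499
  W (3, 1): total = 917
  V (0, 0): total = 1391
Minimum is at W with total 917 blocks.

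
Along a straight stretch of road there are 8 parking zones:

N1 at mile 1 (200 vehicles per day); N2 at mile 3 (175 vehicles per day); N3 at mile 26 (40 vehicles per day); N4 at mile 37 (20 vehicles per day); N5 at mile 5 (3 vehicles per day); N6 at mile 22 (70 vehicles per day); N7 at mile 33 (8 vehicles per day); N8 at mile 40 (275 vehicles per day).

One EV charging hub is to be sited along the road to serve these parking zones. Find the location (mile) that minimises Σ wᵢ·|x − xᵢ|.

For a sum of weighted absolute distances on a line, the optimum is the weighted median (not the mean). Total weight W = 791; half-weight = 395.5.
Sort by position and accumulate weight:
  mile 1 (N1, w=200) → cum 200
  mile 3 (N2, w=175) → cum 375
  mile 5 (N5, w=3) → cum 378
  mile 22 (N6, w=70) → cum 448  ≥ 395.5 → median here
  mile 26 (N3, w=40) → cum 488
  mile 33 (N7, w=8) → cum 496
  mile 37 (N4, w=20) → cum 516
  mile 40 (N8, w=275) → cum 791
Optimal location: mile 22.

x = 22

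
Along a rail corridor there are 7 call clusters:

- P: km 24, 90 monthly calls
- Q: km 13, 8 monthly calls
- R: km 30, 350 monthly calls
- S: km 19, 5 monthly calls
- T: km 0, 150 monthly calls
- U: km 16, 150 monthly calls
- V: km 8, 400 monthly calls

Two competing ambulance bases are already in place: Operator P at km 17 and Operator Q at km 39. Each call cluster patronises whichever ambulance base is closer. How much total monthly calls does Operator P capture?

The indifferent point is the midpoint (17+39)/2 = 28; call clusters left of it (closer to Operator P at 17) go to Operator P, those right go to Operator Q.
  T at 0 (w=150) → Operator P
  V at 8 (w=400) → Operator P
  Q at 13 (w=8) → Operator P
  U at 16 (w=150) → Operator P
  S at 19 (w=5) → Operator P
  P at 24 (w=90) → Operator P
  R at 30 (w=350) → Operator Q
Operator P captures 803; Operator Q captures 350.

803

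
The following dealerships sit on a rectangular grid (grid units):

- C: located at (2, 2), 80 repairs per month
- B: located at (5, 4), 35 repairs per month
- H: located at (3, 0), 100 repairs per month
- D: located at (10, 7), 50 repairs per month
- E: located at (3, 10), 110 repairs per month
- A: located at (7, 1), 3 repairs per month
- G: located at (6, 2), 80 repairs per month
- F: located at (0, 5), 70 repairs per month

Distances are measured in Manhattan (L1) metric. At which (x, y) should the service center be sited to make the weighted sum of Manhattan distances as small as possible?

Manhattan distance separates: Σwᵢ(|x−xᵢ|+|y−yᵢ|) = Σwᵢ|x−xᵢ| + Σwᵢ|y−yᵢ|, so x and y are optimised independently as 1-D weighted medians.
Total weight W = 528; half = 264.
x-coordinate, sorted with cumulative weight:
  x=0 (F, w=70) cum 70
  x=2 (C, w=80) cum 150
  x=3 (H, w=100) cum 250
  x=3 (E, w=110) cum 360  ← median
  x=5 (B, w=35) cum 395
  x=6 (G, w=80) cum 475
  x=7 (A, w=3) cum 478
  x=10 (D, w=50) cum 528
⇒ x* = 3
y-coordinate, sorted with cumulative weight:
  y=0 (H, w=100) cum 100
  y=1 (A, w=3) cum 103
  y=2 (C, w=80) cum 183
  y=2 (G, w=80) cum 263
  y=4 (B, w=35) cum 298  ← median
  y=5 (F, w=70) cum 368
  y=7 (D, w=50) cum 418
  y=10 (E, w=110) cum 528
⇒ y* = 4

(3, 4)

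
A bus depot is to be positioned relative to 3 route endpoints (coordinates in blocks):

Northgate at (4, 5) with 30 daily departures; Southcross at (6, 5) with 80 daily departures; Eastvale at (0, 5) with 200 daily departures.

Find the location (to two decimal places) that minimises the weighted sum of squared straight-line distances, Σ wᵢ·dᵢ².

(1.94, 5.00)

The minimiser of Σwᵢ‖p−pᵢ‖² is the weighted centroid p* = (Σwᵢpᵢ)/(Σwᵢ).
Σwᵢ = 310.
Σwᵢxᵢ = 30·4 + 80·6 + 200·0 = 600.
Σwᵢyᵢ = 30·5 + 80·5 + 200·5 = 1550.
x* = 600/310 = 1.94, y* = 1550/310 = 5.00.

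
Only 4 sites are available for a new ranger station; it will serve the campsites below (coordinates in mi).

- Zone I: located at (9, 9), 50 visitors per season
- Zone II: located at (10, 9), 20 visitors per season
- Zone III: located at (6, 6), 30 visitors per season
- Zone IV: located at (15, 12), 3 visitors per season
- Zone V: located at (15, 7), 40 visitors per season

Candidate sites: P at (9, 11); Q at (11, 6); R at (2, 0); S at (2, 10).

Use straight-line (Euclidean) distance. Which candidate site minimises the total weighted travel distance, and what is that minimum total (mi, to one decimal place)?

Total weighted distance at each candidate:
  P (9, 11): total = 626.3
  Q (11, 6): total = 580.1
  R (2, 0): total = 1670.9
  S (2, 10): total = 1257.6
Minimum is at Q with total 580.1 mi.

Q, total 580.1 mi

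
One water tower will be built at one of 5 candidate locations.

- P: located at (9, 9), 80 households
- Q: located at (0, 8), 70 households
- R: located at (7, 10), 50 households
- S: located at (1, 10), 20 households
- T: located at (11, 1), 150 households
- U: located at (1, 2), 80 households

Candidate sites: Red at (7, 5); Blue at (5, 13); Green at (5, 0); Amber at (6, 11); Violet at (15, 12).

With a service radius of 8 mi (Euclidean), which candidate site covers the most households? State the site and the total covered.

Coverage radius r = 8 mi; a point is covered iff (Δx)²+(Δy)² ≤ 8² = 64.
  Red (7, 5): covers {P, Q, R, S, T, U} → 450
  Blue (5, 13): covers {P, Q, R, S} → 220
  Green (5, 0): covers {T, U} → 230
  Amber (6, 11): covers {P, Q, R, S} → 220
  Violet (15, 12): covers {P} → 80
Maximum coverage at Red: 450 households.

Red, covering 450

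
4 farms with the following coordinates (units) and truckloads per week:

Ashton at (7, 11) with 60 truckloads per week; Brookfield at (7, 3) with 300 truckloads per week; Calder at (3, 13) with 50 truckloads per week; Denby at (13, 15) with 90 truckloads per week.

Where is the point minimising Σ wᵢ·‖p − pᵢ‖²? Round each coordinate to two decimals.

(7.68, 7.12)

The minimiser of Σwᵢ‖p−pᵢ‖² is the weighted centroid p* = (Σwᵢpᵢ)/(Σwᵢ).
Σwᵢ = 500.
Σwᵢxᵢ = 60·7 + 300·7 + 50·3 + 90·13 = 3840.
Σwᵢyᵢ = 60·11 + 300·3 + 50·13 + 90·15 = 3560.
x* = 3840/500 = 7.68, y* = 3560/500 = 7.12.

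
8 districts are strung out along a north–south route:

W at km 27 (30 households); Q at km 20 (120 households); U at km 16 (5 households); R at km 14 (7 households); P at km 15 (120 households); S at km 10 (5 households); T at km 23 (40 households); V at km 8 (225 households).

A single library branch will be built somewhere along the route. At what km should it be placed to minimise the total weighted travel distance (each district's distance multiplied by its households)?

x = 15

For a sum of weighted absolute distances on a line, the optimum is the weighted median (not the mean). Total weight W = 552; half-weight = 276.
Sort by position and accumulate weight:
  km 8 (V, w=225) → cum 225
  km 10 (S, w=5) → cum 230
  km 14 (R, w=7) → cum 237
  km 15 (P, w=120) → cum 357  ≥ 276 → median here
  km 16 (U, w=5) → cum 362
  km 20 (Q, w=120) → cum 482
  km 23 (T, w=40) → cum 522
  km 27 (W, w=30) → cum 552
Optimal location: km 15.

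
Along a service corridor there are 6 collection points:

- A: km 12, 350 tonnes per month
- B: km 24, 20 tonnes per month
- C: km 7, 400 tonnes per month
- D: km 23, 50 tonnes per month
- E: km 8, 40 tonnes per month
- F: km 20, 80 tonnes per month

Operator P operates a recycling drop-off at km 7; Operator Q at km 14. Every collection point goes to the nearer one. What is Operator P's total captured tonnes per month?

The indifferent point is the midpoint (7+14)/2 = 10.5; collection points left of it (closer to Operator P at 7) go to Operator P, those right go to Operator Q.
  C at 7 (w=400) → Operator P
  E at 8 (w=40) → Operator P
  A at 12 (w=350) → Operator Q
  F at 20 (w=80) → Operator Q
  D at 23 (w=50) → Operator Q
  B at 24 (w=20) → Operator Q
Operator P captures 440; Operator Q captures 500.

440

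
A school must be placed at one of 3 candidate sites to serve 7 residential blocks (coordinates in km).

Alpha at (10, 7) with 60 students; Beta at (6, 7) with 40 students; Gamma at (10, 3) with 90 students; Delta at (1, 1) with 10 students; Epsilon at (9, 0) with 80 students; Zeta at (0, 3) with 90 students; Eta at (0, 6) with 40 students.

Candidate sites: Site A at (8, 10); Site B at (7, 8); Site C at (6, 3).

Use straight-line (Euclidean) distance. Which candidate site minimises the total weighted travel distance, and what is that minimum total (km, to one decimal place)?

Site C, total 2061.0 km

Total weighted distance at each candidate:
  Site A (8, 10): total = 3248.3
  Site B (7, 8): total = 2588.4
  Site C (6, 3): total = 2061.0
Minimum is at Site C with total 2061.0 km.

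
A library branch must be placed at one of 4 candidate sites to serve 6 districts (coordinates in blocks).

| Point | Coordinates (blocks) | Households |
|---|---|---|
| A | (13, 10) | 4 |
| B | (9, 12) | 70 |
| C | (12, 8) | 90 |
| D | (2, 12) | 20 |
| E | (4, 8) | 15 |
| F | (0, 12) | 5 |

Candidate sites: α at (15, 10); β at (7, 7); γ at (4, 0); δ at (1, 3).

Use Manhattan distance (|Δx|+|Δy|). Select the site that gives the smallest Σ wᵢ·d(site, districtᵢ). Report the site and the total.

β, total 1386 blocks

Total weighted distance at each candidate:
  α (15, 10): total = 1598
  β (7, 7): total = 1386
  γ (4, 0): total = 3186
  δ (1, 3): total = 3076
Minimum is at β with total 1386 blocks.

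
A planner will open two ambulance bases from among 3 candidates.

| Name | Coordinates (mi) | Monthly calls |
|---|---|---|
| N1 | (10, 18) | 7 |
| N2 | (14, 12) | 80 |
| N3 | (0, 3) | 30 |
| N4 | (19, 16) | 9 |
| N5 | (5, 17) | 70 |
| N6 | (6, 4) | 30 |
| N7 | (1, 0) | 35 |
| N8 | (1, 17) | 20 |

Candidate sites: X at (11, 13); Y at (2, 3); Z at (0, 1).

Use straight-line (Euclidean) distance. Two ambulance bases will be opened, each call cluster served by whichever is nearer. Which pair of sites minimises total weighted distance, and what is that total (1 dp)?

{X, Y}, total 1380.1

Evaluate every pair (each demand assigned to the nearer of the two):
  {X, Y}: total = 1380.1
  {X, Z}: total = 1396.5
  {Y, Z}: total = 3027.8
Best pair: {X, Y} with total 1380.1.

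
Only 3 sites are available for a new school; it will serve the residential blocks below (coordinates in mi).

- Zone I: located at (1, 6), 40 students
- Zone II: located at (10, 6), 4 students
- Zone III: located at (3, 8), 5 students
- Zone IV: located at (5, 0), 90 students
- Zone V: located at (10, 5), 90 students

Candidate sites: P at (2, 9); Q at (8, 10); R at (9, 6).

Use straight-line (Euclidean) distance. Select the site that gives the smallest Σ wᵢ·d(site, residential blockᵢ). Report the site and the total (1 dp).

Total weighted distance at each candidate:
  P (2, 9): total = 1826.5
  Q (8, 10): total = 1791.6
  R (9, 6): total = 1131.9
Minimum is at R with total 1131.9 mi.

R, total 1131.9 mi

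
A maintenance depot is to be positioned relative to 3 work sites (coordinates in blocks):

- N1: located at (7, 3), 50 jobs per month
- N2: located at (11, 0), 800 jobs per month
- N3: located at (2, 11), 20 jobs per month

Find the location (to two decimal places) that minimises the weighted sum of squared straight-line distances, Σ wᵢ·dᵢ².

(10.56, 0.43)

The minimiser of Σwᵢ‖p−pᵢ‖² is the weighted centroid p* = (Σwᵢpᵢ)/(Σwᵢ).
Σwᵢ = 870.
Σwᵢxᵢ = 50·7 + 800·11 + 20·2 = 9190.
Σwᵢyᵢ = 50·3 + 800·0 + 20·11 = 370.
x* = 9190/870 = 10.56, y* = 370/870 = 0.43.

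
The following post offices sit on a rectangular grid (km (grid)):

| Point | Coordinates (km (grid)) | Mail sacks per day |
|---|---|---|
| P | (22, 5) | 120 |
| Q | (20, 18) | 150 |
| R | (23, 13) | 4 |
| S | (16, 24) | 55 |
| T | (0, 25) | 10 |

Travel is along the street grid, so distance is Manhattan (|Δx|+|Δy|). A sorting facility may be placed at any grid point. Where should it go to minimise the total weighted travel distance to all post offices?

(20, 18)

Manhattan distance separates: Σwᵢ(|x−xᵢ|+|y−yᵢ|) = Σwᵢ|x−xᵢ| + Σwᵢ|y−yᵢ|, so x and y are optimised independently as 1-D weighted medians.
Total weight W = 339; half = 169.5.
x-coordinate, sorted with cumulative weight:
  x=0 (T, w=10) cum 10
  x=16 (S, w=55) cum 65
  x=20 (Q, w=150) cum 215  ← median
  x=22 (P, w=120) cum 335
  x=23 (R, w=4) cum 339
⇒ x* = 20
y-coordinate, sorted with cumulative weight:
  y=5 (P, w=120) cum 120
  y=13 (R, w=4) cum 124
  y=18 (Q, w=150) cum 274  ← median
  y=24 (S, w=55) cum 329
  y=25 (T, w=10) cum 339
⇒ y* = 18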